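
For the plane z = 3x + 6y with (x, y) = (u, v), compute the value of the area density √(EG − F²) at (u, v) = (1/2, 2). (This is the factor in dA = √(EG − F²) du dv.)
√(EG − F²)|_{(1/2, 2)} = sqrt(46)

E = 10, F = 18, G = 37, so EG − F² = 46. Taking the positive square root: √(EG − F²) = sqrt(46). At (u, v) = (1/2, 2): sqrt(46).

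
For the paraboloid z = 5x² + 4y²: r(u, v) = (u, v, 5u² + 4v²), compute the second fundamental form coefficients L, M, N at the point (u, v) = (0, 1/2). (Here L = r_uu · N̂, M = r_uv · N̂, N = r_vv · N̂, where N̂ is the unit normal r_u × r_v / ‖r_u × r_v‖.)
L = 10*sqrt(17)/17;  M = 0;  N = 8*sqrt(17)/17

Compute the unit normal N̂(u, v) = (-10*u/sqrt(100*u^2 + 64*v^2 + 1), -8*v/sqrt(100*u^2 + 64*v^2 + 1), 1/sqrt(100*u^2 + 64*v^2 + 1)), and the second partials r_uu, r_uv, r_vv. Take dot products:
  L(u, v) = r_uu · N̂ = 10/sqrt(100*u^2 + 64*v^2 + 1),
  M(u, v) = r_uv · N̂ = 0,
  N(u, v) = r_vv · N̂ = 8/sqrt(100*u^2 + 64*v^2 + 1).
Evaluating at (u, v) = (0, 1/2):
  L = 10*sqrt(17)/17, M = 0, N = 8*sqrt(17)/17.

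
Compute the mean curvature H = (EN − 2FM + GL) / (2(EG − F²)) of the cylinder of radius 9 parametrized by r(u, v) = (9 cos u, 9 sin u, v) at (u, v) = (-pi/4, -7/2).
H = -1/18

With E = 81, F = 0, G = 1, L = -9, M = 0, N = 0, assemble
  H = (EN − 2FM + GL) / (2(EG − F²)) = -1/18.
At (u, v) = (-pi/4, -7/2): H = -1/18.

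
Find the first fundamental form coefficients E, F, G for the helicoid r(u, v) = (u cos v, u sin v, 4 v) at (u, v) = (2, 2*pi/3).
E = 1;  F = 0;  G = 20

Partials: r_u = (cos(v), sin(v), 0), r_v = (-u*sin(v), u*cos(v), 4). As functions of (u, v):
  E = r_u · r_u = 1,
  F = r_u · r_v = 0,
  G = r_v · r_v = u^2 + 16.
Evaluating at (u, v) = (2, 2*pi/3): E = 1, F = 0, G = 20.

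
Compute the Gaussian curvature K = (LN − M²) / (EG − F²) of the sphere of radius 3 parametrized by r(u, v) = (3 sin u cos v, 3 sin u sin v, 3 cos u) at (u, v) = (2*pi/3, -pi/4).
K = 1/9

Coefficients of the first fundamental form: E = 9, F = 0, G = 9*sin(u)^2.
Coefficients of the second fundamental form: L = -3*sin(u)/Abs(sin(u)), M = 0, N = -3*sin(u)^3/Abs(sin(u)).
Assemble K = (LN − M²)/(EG − F²) = 1/9. At (u, v) = (2*pi/3, -pi/4): K = 1/9.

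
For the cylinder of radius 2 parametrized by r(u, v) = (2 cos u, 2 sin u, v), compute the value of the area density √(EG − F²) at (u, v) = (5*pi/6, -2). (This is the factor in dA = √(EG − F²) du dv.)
√(EG − F²)|_{(5*pi/6, -2)} = 2

E = 4, F = 0, G = 1, so EG − F² = 4. Taking the positive square root: √(EG − F²) = 2. At (u, v) = (5*pi/6, -2): 2.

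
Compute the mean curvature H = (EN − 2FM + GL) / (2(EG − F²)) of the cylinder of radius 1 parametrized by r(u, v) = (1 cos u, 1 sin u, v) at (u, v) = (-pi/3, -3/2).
H = -1/2

With E = 1, F = 0, G = 1, L = -1, M = 0, N = 0, assemble
  H = (EN − 2FM + GL) / (2(EG − F²)) = -1/2.
At (u, v) = (-pi/3, -3/2): H = -1/2.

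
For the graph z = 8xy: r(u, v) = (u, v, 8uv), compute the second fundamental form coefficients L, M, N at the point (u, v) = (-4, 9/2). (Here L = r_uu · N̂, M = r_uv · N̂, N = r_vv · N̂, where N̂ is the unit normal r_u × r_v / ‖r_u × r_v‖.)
L = 0;  M = 8*sqrt(2321)/2321;  N = 0

Compute the unit normal N̂(u, v) = (-8*v/sqrt(64*u^2 + 64*v^2 + 1), -8*u/sqrt(64*u^2 + 64*v^2 + 1), 1/sqrt(64*u^2 + 64*v^2 + 1)), and the second partials r_uu, r_uv, r_vv. Take dot products:
  L(u, v) = r_uu · N̂ = 0,
  M(u, v) = r_uv · N̂ = 8/sqrt(64*u^2 + 64*v^2 + 1),
  N(u, v) = r_vv · N̂ = 0.
Evaluating at (u, v) = (-4, 9/2):
  L = 0, M = 8*sqrt(2321)/2321, N = 0.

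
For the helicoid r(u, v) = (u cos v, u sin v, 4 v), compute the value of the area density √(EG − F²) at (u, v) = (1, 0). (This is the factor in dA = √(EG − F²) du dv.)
√(EG − F²)|_{(1, 0)} = sqrt(17)

E = 1, F = 0, G = u^2 + 16, so EG − F² = u^2 + 16. Taking the positive square root: √(EG − F²) = sqrt(u^2 + 16). At (u, v) = (1, 0): sqrt(17).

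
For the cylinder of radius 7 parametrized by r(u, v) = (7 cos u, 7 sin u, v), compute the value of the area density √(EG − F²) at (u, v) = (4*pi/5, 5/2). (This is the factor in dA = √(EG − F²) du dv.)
√(EG − F²)|_{(4*pi/5, 5/2)} = 7

E = 49, F = 0, G = 1, so EG − F² = 49. Taking the positive square root: √(EG − F²) = 7. At (u, v) = (4*pi/5, 5/2): 7.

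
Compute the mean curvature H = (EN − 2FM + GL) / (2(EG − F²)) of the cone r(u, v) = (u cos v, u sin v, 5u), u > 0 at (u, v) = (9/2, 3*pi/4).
H = 5*sqrt(26)/234

With E = 26, F = 0, G = u^2, L = 0, M = 0, N = 5*sqrt(26)*u^2/(26*Abs(u)), assemble
  H = (EN − 2FM + GL) / (2(EG − F²)) = 5*sqrt(26)/(52*Abs(u)).
At (u, v) = (9/2, 3*pi/4): H = 5*sqrt(26)/234.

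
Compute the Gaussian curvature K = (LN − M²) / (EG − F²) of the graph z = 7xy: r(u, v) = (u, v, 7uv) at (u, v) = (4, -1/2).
K = -784/10169721

Coefficients of the first fundamental form: E = 49*v^2 + 1, F = 49*u*v, G = 49*u^2 + 1.
Coefficients of the second fundamental form: L = 0, M = 7/sqrt(49*u^2 + 49*v^2 + 1), N = 0.
Assemble K = (LN − M²)/(EG − F²) = -49/(2401*u^4 + 4802*u^2*v^2 + 98*u^2 + 2401*v^4 + 98*v^2 + 1). At (u, v) = (4, -1/2): K = -784/10169721.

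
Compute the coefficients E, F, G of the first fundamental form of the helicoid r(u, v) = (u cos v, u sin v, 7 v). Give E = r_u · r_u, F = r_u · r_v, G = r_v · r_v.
E = 1;  F = 0;  G = u^2 + 49

Compute partials: r_u = (cos(v), sin(v), 0), r_v = (-u*sin(v), u*cos(v), 7). Then
  E = r_u · r_u = 1,
  F = r_u · r_v = 0,
  G = r_v · r_v = u^2 + 49.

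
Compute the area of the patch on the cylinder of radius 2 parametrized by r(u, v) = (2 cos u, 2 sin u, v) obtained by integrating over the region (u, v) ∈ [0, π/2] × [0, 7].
Area = 7*pi

Area = ∫∫ √(EG − F²) du dv with √(EG − F²) = 2. Integrating over [0, π/2] × [0, 7] gives 7*pi.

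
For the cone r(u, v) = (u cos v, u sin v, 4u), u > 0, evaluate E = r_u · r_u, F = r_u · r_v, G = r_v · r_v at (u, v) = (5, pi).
E = 17;  F = 0;  G = 25

Partials: r_u = (cos(v), sin(v), 4), r_v = (-u*sin(v), u*cos(v), 0). As functions of (u, v):
  E = r_u · r_u = 17,
  F = r_u · r_v = 0,
  G = r_v · r_v = u^2.
Evaluating at (u, v) = (5, pi): E = 17, F = 0, G = 25.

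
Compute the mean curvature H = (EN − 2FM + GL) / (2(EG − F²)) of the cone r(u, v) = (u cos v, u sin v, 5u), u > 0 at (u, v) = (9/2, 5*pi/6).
H = 5*sqrt(26)/234

With E = 26, F = 0, G = u^2, L = 0, M = 0, N = 5*sqrt(26)*u^2/(26*Abs(u)), assemble
  H = (EN − 2FM + GL) / (2(EG − F²)) = 5*sqrt(26)/(52*Abs(u)).
At (u, v) = (9/2, 5*pi/6): H = 5*sqrt(26)/234.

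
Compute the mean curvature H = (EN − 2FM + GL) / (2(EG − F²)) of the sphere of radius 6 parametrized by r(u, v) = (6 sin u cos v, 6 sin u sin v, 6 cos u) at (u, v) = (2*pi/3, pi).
H = -1/6

With E = 36, F = 0, G = 36*sin(u)^2, L = -6*sin(u)/Abs(sin(u)), M = 0, N = -6*sin(u)^3/Abs(sin(u)), assemble
  H = (EN − 2FM + GL) / (2(EG − F²)) = -sin(u)/(6*Abs(sin(u))).
At (u, v) = (2*pi/3, pi): H = -1/6.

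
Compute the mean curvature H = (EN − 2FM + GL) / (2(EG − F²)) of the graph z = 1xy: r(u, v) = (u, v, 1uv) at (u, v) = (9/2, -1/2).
H = 9*sqrt(86)/3698

With E = v^2 + 1, F = u*v, G = u^2 + 1, L = 0, M = 1/sqrt(u^2 + v^2 + 1), N = 0, assemble
  H = (EN − 2FM + GL) / (2(EG − F²)) = -u*v/(u^2 + v^2 + 1)^(3/2).
At (u, v) = (9/2, -1/2): H = 9*sqrt(86)/3698.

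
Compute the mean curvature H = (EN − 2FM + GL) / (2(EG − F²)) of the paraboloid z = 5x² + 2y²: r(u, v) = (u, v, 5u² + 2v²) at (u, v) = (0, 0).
H = 7

With E = 100*u^2 + 1, F = 40*u*v, G = 16*v^2 + 1, L = 10/sqrt(100*u^2 + 16*v^2 + 1), M = 0, N = 4/sqrt(100*u^2 + 16*v^2 + 1), assemble
  H = (EN − 2FM + GL) / (2(EG − F²)) = (200*u^2 + 80*v^2 + 7)/(100*u^2 + 16*v^2 + 1)^(3/2).
At (u, v) = (0, 0): H = 7.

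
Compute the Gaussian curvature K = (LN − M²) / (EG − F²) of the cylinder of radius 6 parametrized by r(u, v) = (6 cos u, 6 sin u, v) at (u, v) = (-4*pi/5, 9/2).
K = 0

Coefficients of the first fundamental form: E = 36, F = 0, G = 1.
Coefficients of the second fundamental form: L = -6, M = 0, N = 0.
Assemble K = (LN − M²)/(EG − F²) = 0. At (u, v) = (-4*pi/5, 9/2): K = 0.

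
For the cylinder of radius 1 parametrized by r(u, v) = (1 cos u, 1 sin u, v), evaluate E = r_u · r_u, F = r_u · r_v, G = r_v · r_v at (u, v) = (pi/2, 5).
E = 1;  F = 0;  G = 1

Partials: r_u = (-sin(u), cos(u), 0), r_v = (0, 0, 1). As functions of (u, v):
  E = r_u · r_u = 1,
  F = r_u · r_v = 0,
  G = r_v · r_v = 1.
Evaluating at (u, v) = (pi/2, 5): E = 1, F = 0, G = 1.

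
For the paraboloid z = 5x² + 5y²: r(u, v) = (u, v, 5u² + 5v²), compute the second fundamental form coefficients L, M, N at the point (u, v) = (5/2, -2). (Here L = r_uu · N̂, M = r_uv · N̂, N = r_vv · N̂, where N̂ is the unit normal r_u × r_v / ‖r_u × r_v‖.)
L = 5*sqrt(114)/171;  M = 0;  N = 5*sqrt(114)/171

Compute the unit normal N̂(u, v) = (-10*u/sqrt(100*u^2 + 100*v^2 + 1), -10*v/sqrt(100*u^2 + 100*v^2 + 1), 1/sqrt(100*u^2 + 100*v^2 + 1)), and the second partials r_uu, r_uv, r_vv. Take dot products:
  L(u, v) = r_uu · N̂ = 10/sqrt(100*u^2 + 100*v^2 + 1),
  M(u, v) = r_uv · N̂ = 0,
  N(u, v) = r_vv · N̂ = 10/sqrt(100*u^2 + 100*v^2 + 1).
Evaluating at (u, v) = (5/2, -2):
  L = 5*sqrt(114)/171, M = 0, N = 5*sqrt(114)/171.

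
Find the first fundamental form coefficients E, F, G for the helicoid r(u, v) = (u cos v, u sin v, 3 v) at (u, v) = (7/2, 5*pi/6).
E = 1;  F = 0;  G = 85/4

Partials: r_u = (cos(v), sin(v), 0), r_v = (-u*sin(v), u*cos(v), 3). As functions of (u, v):
  E = r_u · r_u = 1,
  F = r_u · r_v = 0,
  G = r_v · r_v = u^2 + 9.
Evaluating at (u, v) = (7/2, 5*pi/6): E = 1, F = 0, G = 85/4.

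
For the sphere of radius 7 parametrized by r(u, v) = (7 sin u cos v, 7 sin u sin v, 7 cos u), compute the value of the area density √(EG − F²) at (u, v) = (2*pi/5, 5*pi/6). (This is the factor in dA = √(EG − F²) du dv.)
√(EG − F²)|_{(2*pi/5, 5*pi/6)} = 49*sqrt(2*sqrt(5) + 10)/4

E = 49, F = 0, G = 49*sin(u)^2, so EG − F² = 2401*sin(u)^2. Taking the positive square root: √(EG − F²) = 49*Abs(sin(u)). At (u, v) = (2*pi/5, 5*pi/6): 49*sqrt(2*sqrt(5) + 10)/4.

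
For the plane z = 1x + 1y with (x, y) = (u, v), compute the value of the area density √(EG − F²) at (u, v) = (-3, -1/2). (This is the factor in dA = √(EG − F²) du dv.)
√(EG − F²)|_{(-3, -1/2)} = sqrt(3)

E = 2, F = 1, G = 2, so EG − F² = 3. Taking the positive square root: √(EG − F²) = sqrt(3). At (u, v) = (-3, -1/2): sqrt(3).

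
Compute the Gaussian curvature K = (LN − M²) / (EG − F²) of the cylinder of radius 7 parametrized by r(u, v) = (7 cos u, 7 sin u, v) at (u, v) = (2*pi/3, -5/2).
K = 0

Coefficients of the first fundamental form: E = 49, F = 0, G = 1.
Coefficients of the second fundamental form: L = -7, M = 0, N = 0.
Assemble K = (LN − M²)/(EG − F²) = 0. At (u, v) = (2*pi/3, -5/2): K = 0.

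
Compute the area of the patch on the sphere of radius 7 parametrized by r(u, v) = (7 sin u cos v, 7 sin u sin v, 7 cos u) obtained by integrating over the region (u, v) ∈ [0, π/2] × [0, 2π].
Area = 98*pi

Area = ∫∫ √(EG − F²) du dv with √(EG − F²) = 49*Abs(sin(u)). Integrating over [0, π/2] × [0, 2π] gives 98*pi.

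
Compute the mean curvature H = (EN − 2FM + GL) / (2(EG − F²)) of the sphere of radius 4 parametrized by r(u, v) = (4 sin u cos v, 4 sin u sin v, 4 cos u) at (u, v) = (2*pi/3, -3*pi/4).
H = -1/4

With E = 16, F = 0, G = 16*sin(u)^2, L = -4*sin(u)/Abs(sin(u)), M = 0, N = -4*sin(u)^3/Abs(sin(u)), assemble
  H = (EN − 2FM + GL) / (2(EG − F²)) = -sin(u)/(4*Abs(sin(u))).
At (u, v) = (2*pi/3, -3*pi/4): H = -1/4.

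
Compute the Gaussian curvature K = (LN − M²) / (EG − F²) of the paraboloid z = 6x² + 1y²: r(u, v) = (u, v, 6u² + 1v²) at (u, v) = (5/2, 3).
K = 24/877969

Coefficients of the first fundamental form: E = 144*u^2 + 1, F = 24*u*v, G = 4*v^2 + 1.
Coefficients of the second fundamental form: L = 12/sqrt(144*u^2 + 4*v^2 + 1), M = 0, N = 2/sqrt(144*u^2 + 4*v^2 + 1).
Assemble K = (LN − M²)/(EG − F²) = 24/(20736*u^4 + 1152*u^2*v^2 + 288*u^2 + 16*v^4 + 8*v^2 + 1). At (u, v) = (5/2, 3): K = 24/877969.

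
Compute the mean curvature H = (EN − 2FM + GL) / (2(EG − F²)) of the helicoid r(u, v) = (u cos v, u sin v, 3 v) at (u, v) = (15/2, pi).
H = 0

With E = 1, F = 0, G = u^2 + 9, L = 0, M = -3/sqrt(u^2 + 9), N = 0, assemble
  H = (EN − 2FM + GL) / (2(EG − F²)) = 0.
At (u, v) = (15/2, pi): H = 0.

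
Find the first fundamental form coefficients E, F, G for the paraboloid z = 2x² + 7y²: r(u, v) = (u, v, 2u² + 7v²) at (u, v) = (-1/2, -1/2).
E = 5;  F = 14;  G = 50

Partials: r_u = (1, 0, 4*u), r_v = (0, 1, 14*v). As functions of (u, v):
  E = r_u · r_u = 16*u^2 + 1,
  F = r_u · r_v = 56*u*v,
  G = r_v · r_v = 196*v^2 + 1.
Evaluating at (u, v) = (-1/2, -1/2): E = 5, F = 14, G = 50.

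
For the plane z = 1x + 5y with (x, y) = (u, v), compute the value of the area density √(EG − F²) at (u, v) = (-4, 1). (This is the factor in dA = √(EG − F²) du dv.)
√(EG − F²)|_{(-4, 1)} = 3*sqrt(3)

E = 2, F = 5, G = 26, so EG − F² = 27. Taking the positive square root: √(EG − F²) = 3*sqrt(3). At (u, v) = (-4, 1): 3*sqrt(3).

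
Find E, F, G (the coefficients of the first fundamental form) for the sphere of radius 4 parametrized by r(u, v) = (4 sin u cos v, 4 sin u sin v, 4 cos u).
E = 16;  F = 0;  G = 16*sin(u)^2

Compute partials: r_u = (4*cos(u)*cos(v), 4*sin(v)*cos(u), -4*sin(u)), r_v = (-4*sin(u)*sin(v), 4*sin(u)*cos(v), 0). Then
  E = r_u · r_u = 16,
  F = r_u · r_v = 0,
  G = r_v · r_v = 16*sin(u)^2.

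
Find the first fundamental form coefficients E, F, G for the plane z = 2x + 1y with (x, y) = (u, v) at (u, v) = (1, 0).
E = 5;  F = 2;  G = 2

Partials: r_u = (1, 0, 2), r_v = (0, 1, 1). As functions of (u, v):
  E = r_u · r_u = 5,
  F = r_u · r_v = 2,
  G = r_v · r_v = 2.
Evaluating at (u, v) = (1, 0): E = 5, F = 2, G = 2.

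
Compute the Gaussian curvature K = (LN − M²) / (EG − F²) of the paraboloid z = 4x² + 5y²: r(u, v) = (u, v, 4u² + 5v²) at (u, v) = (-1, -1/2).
K = 4/405

Coefficients of the first fundamental form: E = 64*u^2 + 1, F = 80*u*v, G = 100*v^2 + 1.
Coefficients of the second fundamental form: L = 8/sqrt(64*u^2 + 100*v^2 + 1), M = 0, N = 10/sqrt(64*u^2 + 100*v^2 + 1).
Assemble K = (LN − M²)/(EG − F²) = 80/(4096*u^4 + 12800*u^2*v^2 + 128*u^2 + 10000*v^4 + 200*v^2 + 1). At (u, v) = (-1, -1/2): K = 4/405.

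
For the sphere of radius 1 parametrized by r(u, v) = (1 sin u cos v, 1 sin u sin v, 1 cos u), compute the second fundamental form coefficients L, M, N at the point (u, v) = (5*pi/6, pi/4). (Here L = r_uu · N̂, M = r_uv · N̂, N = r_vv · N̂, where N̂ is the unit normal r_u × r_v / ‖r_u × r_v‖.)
L = -1;  M = 0;  N = -1/4

Compute the unit normal N̂(u, v) = (sin(u)^2*cos(v)/Abs(sin(u)), sin(u)^2*sin(v)/Abs(sin(u)), sin(2*u)/(2*Abs(sin(u)))), and the second partials r_uu, r_uv, r_vv. Take dot products:
  L(u, v) = r_uu · N̂ = -sin(u)/Abs(sin(u)),
  M(u, v) = r_uv · N̂ = 0,
  N(u, v) = r_vv · N̂ = -sin(u)^3/Abs(sin(u)).
Evaluating at (u, v) = (5*pi/6, pi/4):
  L = -1, M = 0, N = -1/4.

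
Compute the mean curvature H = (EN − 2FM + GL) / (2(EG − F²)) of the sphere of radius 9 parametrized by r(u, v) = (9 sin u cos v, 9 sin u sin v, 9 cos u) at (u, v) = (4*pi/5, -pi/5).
H = -1/9

With E = 81, F = 0, G = 81*sin(u)^2, L = -9*sin(u)/Abs(sin(u)), M = 0, N = -9*sin(u)^3/Abs(sin(u)), assemble
  H = (EN − 2FM + GL) / (2(EG − F²)) = -sin(u)/(9*Abs(sin(u))).
At (u, v) = (4*pi/5, -pi/5): H = -1/9.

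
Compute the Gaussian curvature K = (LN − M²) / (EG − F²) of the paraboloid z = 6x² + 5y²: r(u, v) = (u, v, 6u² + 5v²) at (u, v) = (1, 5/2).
K = 6/29645

Coefficients of the first fundamental form: E = 144*u^2 + 1, F = 120*u*v, G = 100*v^2 + 1.
Coefficients of the second fundamental form: L = 12/sqrt(144*u^2 + 100*v^2 + 1), M = 0, N = 10/sqrt(144*u^2 + 100*v^2 + 1).
Assemble K = (LN − M²)/(EG − F²) = 120/(20736*u^4 + 28800*u^2*v^2 + 288*u^2 + 10000*v^4 + 200*v^2 + 1). At (u, v) = (1, 5/2): K = 6/29645.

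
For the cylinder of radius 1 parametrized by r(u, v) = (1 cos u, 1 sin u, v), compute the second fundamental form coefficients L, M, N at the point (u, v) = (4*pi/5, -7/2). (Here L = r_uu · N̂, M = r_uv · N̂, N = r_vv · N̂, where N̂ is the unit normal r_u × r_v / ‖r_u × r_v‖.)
L = -1;  M = 0;  N = 0

Compute the unit normal N̂(u, v) = (cos(u), sin(u), 0), and the second partials r_uu, r_uv, r_vv. Take dot products:
  L(u, v) = r_uu · N̂ = -1,
  M(u, v) = r_uv · N̂ = 0,
  N(u, v) = r_vv · N̂ = 0.
Evaluating at (u, v) = (4*pi/5, -7/2):
  L = -1, M = 0, N = 0.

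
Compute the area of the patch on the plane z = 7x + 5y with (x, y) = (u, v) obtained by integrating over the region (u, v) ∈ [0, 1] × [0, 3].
Area = 15*sqrt(3)

Area = ∫∫ √(EG − F²) du dv with √(EG − F²) = 5*sqrt(3). Integrating over [0, 1] × [0, 3] gives 15*sqrt(3).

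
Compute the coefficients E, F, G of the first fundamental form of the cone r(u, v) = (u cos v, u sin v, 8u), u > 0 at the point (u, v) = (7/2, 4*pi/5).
E = 65;  F = 0;  G = 49/4

Partials: r_u = (cos(v), sin(v), 8), r_v = (-u*sin(v), u*cos(v), 0). As functions of (u, v):
  E = r_u · r_u = 65,
  F = r_u · r_v = 0,
  G = r_v · r_v = u^2.
Evaluating at (u, v) = (7/2, 4*pi/5): E = 65, F = 0, G = 49/4.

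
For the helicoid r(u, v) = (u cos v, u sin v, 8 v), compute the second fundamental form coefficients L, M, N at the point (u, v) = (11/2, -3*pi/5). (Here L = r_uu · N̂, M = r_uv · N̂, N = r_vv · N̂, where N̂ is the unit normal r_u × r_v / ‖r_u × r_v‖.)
L = 0;  M = -16*sqrt(377)/377;  N = 0

Compute the unit normal N̂(u, v) = (8*sin(v)/sqrt(u^2 + 64), -8*cos(v)/sqrt(u^2 + 64), u/sqrt(u^2 + 64)), and the second partials r_uu, r_uv, r_vv. Take dot products:
  L(u, v) = r_uu · N̂ = 0,
  M(u, v) = r_uv · N̂ = -8/sqrt(u^2 + 64),
  N(u, v) = r_vv · N̂ = 0.
Evaluating at (u, v) = (11/2, -3*pi/5):
  L = 0, M = -16*sqrt(377)/377, N = 0.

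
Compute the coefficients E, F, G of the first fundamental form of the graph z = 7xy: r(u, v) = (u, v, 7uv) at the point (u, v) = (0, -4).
E = 785;  F = 0;  G = 1

Partials: r_u = (1, 0, 7*v), r_v = (0, 1, 7*u). As functions of (u, v):
  E = r_u · r_u = 49*v^2 + 1,
  F = r_u · r_v = 49*u*v,
  G = r_v · r_v = 49*u^2 + 1.
Evaluating at (u, v) = (0, -4): E = 785, F = 0, G = 1.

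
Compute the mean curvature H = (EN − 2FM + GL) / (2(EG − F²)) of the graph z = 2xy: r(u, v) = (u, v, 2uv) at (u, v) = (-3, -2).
H = -48*sqrt(53)/2809

With E = 4*v^2 + 1, F = 4*u*v, G = 4*u^2 + 1, L = 0, M = 2/sqrt(4*u^2 + 4*v^2 + 1), N = 0, assemble
  H = (EN − 2FM + GL) / (2(EG − F²)) = -8*u*v/(4*u^2 + 4*v^2 + 1)^(3/2).
At (u, v) = (-3, -2): H = -48*sqrt(53)/2809.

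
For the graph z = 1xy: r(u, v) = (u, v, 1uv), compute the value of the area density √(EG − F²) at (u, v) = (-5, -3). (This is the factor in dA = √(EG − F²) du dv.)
√(EG − F²)|_{(-5, -3)} = sqrt(35)

E = v^2 + 1, F = u*v, G = u^2 + 1, so EG − F² = u^2 + v^2 + 1. Taking the positive square root: √(EG − F²) = sqrt(u^2 + v^2 + 1). At (u, v) = (-5, -3): sqrt(35).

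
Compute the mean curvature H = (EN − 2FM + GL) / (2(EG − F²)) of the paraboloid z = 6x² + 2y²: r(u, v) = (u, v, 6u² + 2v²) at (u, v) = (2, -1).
H = 1256*sqrt(593)/351649

With E = 144*u^2 + 1, F = 48*u*v, G = 16*v^2 + 1, L = 12/sqrt(144*u^2 + 16*v^2 + 1), M = 0, N = 4/sqrt(144*u^2 + 16*v^2 + 1), assemble
  H = (EN − 2FM + GL) / (2(EG − F²)) = 8*(36*u^2 + 12*v^2 + 1)/(144*u^2 + 16*v^2 + 1)^(3/2).
At (u, v) = (2, -1): H = 1256*sqrt(593)/351649.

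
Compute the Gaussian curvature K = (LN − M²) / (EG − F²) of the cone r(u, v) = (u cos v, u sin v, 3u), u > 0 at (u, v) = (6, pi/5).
K = 0

Coefficients of the first fundamental form: E = 10, F = 0, G = u^2.
Coefficients of the second fundamental form: L = 0, M = 0, N = 3*sqrt(10)*u^2/(10*Abs(u)).
Assemble K = (LN − M²)/(EG − F²) = 0. At (u, v) = (6, pi/5): K = 0.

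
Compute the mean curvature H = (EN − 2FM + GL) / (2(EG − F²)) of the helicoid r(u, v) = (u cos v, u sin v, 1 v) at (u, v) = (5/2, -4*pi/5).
H = 0

With E = 1, F = 0, G = u^2 + 1, L = 0, M = -1/sqrt(u^2 + 1), N = 0, assemble
  H = (EN − 2FM + GL) / (2(EG − F²)) = 0.
At (u, v) = (5/2, -4*pi/5): H = 0.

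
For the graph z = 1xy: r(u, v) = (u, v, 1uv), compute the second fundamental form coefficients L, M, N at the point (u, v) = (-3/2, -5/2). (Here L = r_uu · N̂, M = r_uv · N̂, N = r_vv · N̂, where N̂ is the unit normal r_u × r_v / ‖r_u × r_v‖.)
L = 0;  M = sqrt(38)/19;  N = 0

Compute the unit normal N̂(u, v) = (-v/sqrt(u^2 + v^2 + 1), -u/sqrt(u^2 + v^2 + 1), 1/sqrt(u^2 + v^2 + 1)), and the second partials r_uu, r_uv, r_vv. Take dot products:
  L(u, v) = r_uu · N̂ = 0,
  M(u, v) = r_uv · N̂ = 1/sqrt(u^2 + v^2 + 1),
  N(u, v) = r_vv · N̂ = 0.
Evaluating at (u, v) = (-3/2, -5/2):
  L = 0, M = sqrt(38)/19, N = 0.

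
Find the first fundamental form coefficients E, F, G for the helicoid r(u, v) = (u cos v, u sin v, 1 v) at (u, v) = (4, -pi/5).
E = 1;  F = 0;  G = 17

Partials: r_u = (cos(v), sin(v), 0), r_v = (-u*sin(v), u*cos(v), 1). As functions of (u, v):
  E = r_u · r_u = 1,
  F = r_u · r_v = 0,
  G = r_v · r_v = u^2 + 1.
Evaluating at (u, v) = (4, -pi/5): E = 1, F = 0, G = 17.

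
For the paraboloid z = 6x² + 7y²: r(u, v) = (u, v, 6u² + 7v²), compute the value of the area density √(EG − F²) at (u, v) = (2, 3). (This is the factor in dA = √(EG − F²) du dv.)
√(EG − F²)|_{(2, 3)} = sqrt(2341)

E = 144*u^2 + 1, F = 168*u*v, G = 196*v^2 + 1, so EG − F² = 144*u^2 + 196*v^2 + 1. Taking the positive square root: √(EG − F²) = sqrt(144*u^2 + 196*v^2 + 1). At (u, v) = (2, 3): sqrt(2341).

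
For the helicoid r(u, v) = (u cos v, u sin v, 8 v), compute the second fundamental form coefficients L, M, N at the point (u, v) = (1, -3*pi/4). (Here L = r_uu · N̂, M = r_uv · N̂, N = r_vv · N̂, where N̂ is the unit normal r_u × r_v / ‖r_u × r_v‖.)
L = 0;  M = -8*sqrt(65)/65;  N = 0

Compute the unit normal N̂(u, v) = (8*sin(v)/sqrt(u^2 + 64), -8*cos(v)/sqrt(u^2 + 64), u/sqrt(u^2 + 64)), and the second partials r_uu, r_uv, r_vv. Take dot products:
  L(u, v) = r_uu · N̂ = 0,
  M(u, v) = r_uv · N̂ = -8/sqrt(u^2 + 64),
  N(u, v) = r_vv · N̂ = 0.
Evaluating at (u, v) = (1, -3*pi/4):
  L = 0, M = -8*sqrt(65)/65, N = 0.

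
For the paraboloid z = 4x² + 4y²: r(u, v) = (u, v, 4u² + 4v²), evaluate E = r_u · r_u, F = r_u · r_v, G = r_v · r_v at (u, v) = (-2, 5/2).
E = 257;  F = -320;  G = 401

Partials: r_u = (1, 0, 8*u), r_v = (0, 1, 8*v). As functions of (u, v):
  E = r_u · r_u = 64*u^2 + 1,
  F = r_u · r_v = 64*u*v,
  G = r_v · r_v = 64*v^2 + 1.
Evaluating at (u, v) = (-2, 5/2): E = 257, F = -320, G = 401.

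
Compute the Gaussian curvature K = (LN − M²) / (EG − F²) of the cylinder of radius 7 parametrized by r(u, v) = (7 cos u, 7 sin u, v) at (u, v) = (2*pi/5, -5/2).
K = 0

Coefficients of the first fundamental form: E = 49, F = 0, G = 1.
Coefficients of the second fundamental form: L = -7, M = 0, N = 0.
Assemble K = (LN − M²)/(EG − F²) = 0. At (u, v) = (2*pi/5, -5/2): K = 0.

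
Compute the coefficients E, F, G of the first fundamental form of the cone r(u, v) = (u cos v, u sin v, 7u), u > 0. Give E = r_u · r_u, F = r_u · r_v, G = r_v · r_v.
E = 50;  F = 0;  G = u^2

Compute partials: r_u = (cos(v), sin(v), 7), r_v = (-u*sin(v), u*cos(v), 0). Then
  E = r_u · r_u = 50,
  F = r_u · r_v = 0,
  G = r_v · r_v = u^2.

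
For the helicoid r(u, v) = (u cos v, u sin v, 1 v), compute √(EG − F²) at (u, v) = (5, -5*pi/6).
√(EG − F²)|_{(5, -5*pi/6)} = sqrt(26)

E = 1, F = 0, G = u^2 + 1; EG − F² = u^2 + 1; √(EG − F²) = sqrt(u^2 + 1). At the given point: sqrt(26).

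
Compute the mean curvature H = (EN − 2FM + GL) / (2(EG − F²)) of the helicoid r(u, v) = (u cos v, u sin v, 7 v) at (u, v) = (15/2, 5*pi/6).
H = 0

With E = 1, F = 0, G = u^2 + 49, L = 0, M = -7/sqrt(u^2 + 49), N = 0, assemble
  H = (EN − 2FM + GL) / (2(EG − F²)) = 0.
At (u, v) = (15/2, 5*pi/6): H = 0.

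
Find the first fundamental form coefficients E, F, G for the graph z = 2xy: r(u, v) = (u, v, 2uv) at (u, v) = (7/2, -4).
E = 65;  F = -56;  G = 50

Partials: r_u = (1, 0, 2*v), r_v = (0, 1, 2*u). As functions of (u, v):
  E = r_u · r_u = 4*v^2 + 1,
  F = r_u · r_v = 4*u*v,
  G = r_v · r_v = 4*u^2 + 1.
Evaluating at (u, v) = (7/2, -4): E = 65, F = -56, G = 50.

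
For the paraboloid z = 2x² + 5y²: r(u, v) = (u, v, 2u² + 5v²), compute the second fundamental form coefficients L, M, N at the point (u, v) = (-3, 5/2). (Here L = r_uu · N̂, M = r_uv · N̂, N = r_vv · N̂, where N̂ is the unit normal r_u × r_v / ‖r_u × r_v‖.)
L = 2*sqrt(770)/385;  M = 0;  N = sqrt(770)/77

Compute the unit normal N̂(u, v) = (-4*u/sqrt(16*u^2 + 100*v^2 + 1), -10*v/sqrt(16*u^2 + 100*v^2 + 1), 1/sqrt(16*u^2 + 100*v^2 + 1)), and the second partials r_uu, r_uv, r_vv. Take dot products:
  L(u, v) = r_uu · N̂ = 4/sqrt(16*u^2 + 100*v^2 + 1),
  M(u, v) = r_uv · N̂ = 0,
  N(u, v) = r_vv · N̂ = 10/sqrt(16*u^2 + 100*v^2 + 1).
Evaluating at (u, v) = (-3, 5/2):
  L = 2*sqrt(770)/385, M = 0, N = sqrt(770)/77.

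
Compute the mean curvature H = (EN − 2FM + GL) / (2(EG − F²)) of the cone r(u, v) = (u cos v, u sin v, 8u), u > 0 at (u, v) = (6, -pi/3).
H = 2*sqrt(65)/195

With E = 65, F = 0, G = u^2, L = 0, M = 0, N = 8*sqrt(65)*u^2/(65*Abs(u)), assemble
  H = (EN − 2FM + GL) / (2(EG − F²)) = 4*sqrt(65)/(65*Abs(u)).
At (u, v) = (6, -pi/3): H = 2*sqrt(65)/195.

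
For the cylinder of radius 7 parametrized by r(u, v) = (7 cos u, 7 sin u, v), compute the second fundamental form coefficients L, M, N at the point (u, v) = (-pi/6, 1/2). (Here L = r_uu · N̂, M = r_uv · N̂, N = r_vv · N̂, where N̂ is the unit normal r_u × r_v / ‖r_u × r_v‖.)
L = -7;  M = 0;  N = 0

Compute the unit normal N̂(u, v) = (cos(u), sin(u), 0), and the second partials r_uu, r_uv, r_vv. Take dot products:
  L(u, v) = r_uu · N̂ = -7,
  M(u, v) = r_uv · N̂ = 0,
  N(u, v) = r_vv · N̂ = 0.
Evaluating at (u, v) = (-pi/6, 1/2):
  L = -7, M = 0, N = 0.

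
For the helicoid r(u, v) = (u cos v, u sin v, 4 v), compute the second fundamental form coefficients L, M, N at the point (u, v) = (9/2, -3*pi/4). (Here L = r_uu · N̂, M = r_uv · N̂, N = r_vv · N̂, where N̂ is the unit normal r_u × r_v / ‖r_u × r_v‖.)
L = 0;  M = -8*sqrt(145)/145;  N = 0

Compute the unit normal N̂(u, v) = (4*sin(v)/sqrt(u^2 + 16), -4*cos(v)/sqrt(u^2 + 16), u/sqrt(u^2 + 16)), and the second partials r_uu, r_uv, r_vv. Take dot products:
  L(u, v) = r_uu · N̂ = 0,
  M(u, v) = r_uv · N̂ = -4/sqrt(u^2 + 16),
  N(u, v) = r_vv · N̂ = 0.
Evaluating at (u, v) = (9/2, -3*pi/4):
  L = 0, M = -8*sqrt(145)/145, N = 0.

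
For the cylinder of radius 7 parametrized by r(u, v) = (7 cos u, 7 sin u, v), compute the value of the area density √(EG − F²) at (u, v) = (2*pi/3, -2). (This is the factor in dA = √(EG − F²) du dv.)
√(EG − F²)|_{(2*pi/3, -2)} = 7

E = 49, F = 0, G = 1, so EG − F² = 49. Taking the positive square root: √(EG − F²) = 7. At (u, v) = (2*pi/3, -2): 7.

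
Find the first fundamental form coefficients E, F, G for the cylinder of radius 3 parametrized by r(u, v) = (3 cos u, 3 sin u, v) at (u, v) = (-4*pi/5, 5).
E = 9;  F = 0;  G = 1

Partials: r_u = (-3*sin(u), 3*cos(u), 0), r_v = (0, 0, 1). As functions of (u, v):
  E = r_u · r_u = 9,
  F = r_u · r_v = 0,
  G = r_v · r_v = 1.
Evaluating at (u, v) = (-4*pi/5, 5): E = 9, F = 0, G = 1.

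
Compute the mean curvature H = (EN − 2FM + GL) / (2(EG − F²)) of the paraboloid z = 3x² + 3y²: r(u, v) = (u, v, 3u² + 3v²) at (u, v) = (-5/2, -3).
H = 1653*sqrt(22)/60500

With E = 36*u^2 + 1, F = 36*u*v, G = 36*v^2 + 1, L = 6/sqrt(36*u^2 + 36*v^2 + 1), M = 0, N = 6/sqrt(36*u^2 + 36*v^2 + 1), assemble
  H = (EN − 2FM + GL) / (2(EG − F²)) = 6*(18*u^2 + 18*v^2 + 1)/(36*u^2 + 36*v^2 + 1)^(3/2).
At (u, v) = (-5/2, -3): H = 1653*sqrt(22)/60500.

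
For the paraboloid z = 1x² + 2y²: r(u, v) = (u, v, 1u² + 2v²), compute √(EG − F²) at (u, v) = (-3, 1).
√(EG − F²)|_{(-3, 1)} = sqrt(53)

E = 4*u^2 + 1, F = 8*u*v, G = 16*v^2 + 1; EG − F² = 4*u^2 + 16*v^2 + 1; √(EG − F²) = sqrt(4*u^2 + 16*v^2 + 1). At the given point: sqrt(53).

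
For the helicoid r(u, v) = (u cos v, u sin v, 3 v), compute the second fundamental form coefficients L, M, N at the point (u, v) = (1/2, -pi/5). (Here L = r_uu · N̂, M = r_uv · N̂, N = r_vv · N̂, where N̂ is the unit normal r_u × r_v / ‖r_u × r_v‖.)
L = 0;  M = -6*sqrt(37)/37;  N = 0

Compute the unit normal N̂(u, v) = (3*sin(v)/sqrt(u^2 + 9), -3*cos(v)/sqrt(u^2 + 9), u/sqrt(u^2 + 9)), and the second partials r_uu, r_uv, r_vv. Take dot products:
  L(u, v) = r_uu · N̂ = 0,
  M(u, v) = r_uv · N̂ = -3/sqrt(u^2 + 9),
  N(u, v) = r_vv · N̂ = 0.
Evaluating at (u, v) = (1/2, -pi/5):
  L = 0, M = -6*sqrt(37)/37, N = 0.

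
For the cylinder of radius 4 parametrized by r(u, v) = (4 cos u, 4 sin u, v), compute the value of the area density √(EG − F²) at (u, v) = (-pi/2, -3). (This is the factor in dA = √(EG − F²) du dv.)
√(EG − F²)|_{(-pi/2, -3)} = 4

E = 16, F = 0, G = 1, so EG − F² = 16. Taking the positive square root: √(EG − F²) = 4. At (u, v) = (-pi/2, -3): 4.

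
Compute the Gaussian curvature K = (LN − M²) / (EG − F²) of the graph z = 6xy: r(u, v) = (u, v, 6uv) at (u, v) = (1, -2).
K = -36/32761

Coefficients of the first fundamental form: E = 36*v^2 + 1, F = 36*u*v, G = 36*u^2 + 1.
Coefficients of the second fundamental form: L = 0, M = 6/sqrt(36*u^2 + 36*v^2 + 1), N = 0.
Assemble K = (LN − M²)/(EG − F²) = -36/(1296*u^4 + 2592*u^2*v^2 + 72*u^2 + 1296*v^4 + 72*v^2 + 1). At (u, v) = (1, -2): K = -36/32761.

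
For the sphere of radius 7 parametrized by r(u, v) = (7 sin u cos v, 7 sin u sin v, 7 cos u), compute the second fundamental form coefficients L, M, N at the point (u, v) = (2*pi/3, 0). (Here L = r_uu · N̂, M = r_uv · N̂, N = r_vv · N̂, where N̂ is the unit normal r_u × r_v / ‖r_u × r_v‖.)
L = -7;  M = 0;  N = -21/4

Compute the unit normal N̂(u, v) = (sin(u)^2*cos(v)/Abs(sin(u)), sin(u)^2*sin(v)/Abs(sin(u)), sin(2*u)/(2*Abs(sin(u)))), and the second partials r_uu, r_uv, r_vv. Take dot products:
  L(u, v) = r_uu · N̂ = -7*sin(u)/Abs(sin(u)),
  M(u, v) = r_uv · N̂ = 0,
  N(u, v) = r_vv · N̂ = -7*sin(u)^3/Abs(sin(u)).
Evaluating at (u, v) = (2*pi/3, 0):
  L = -7, M = 0, N = -21/4.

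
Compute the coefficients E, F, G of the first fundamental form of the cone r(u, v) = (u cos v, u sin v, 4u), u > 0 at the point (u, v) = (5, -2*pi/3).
E = 17;  F = 0;  G = 25

Partials: r_u = (cos(v), sin(v), 4), r_v = (-u*sin(v), u*cos(v), 0). As functions of (u, v):
  E = r_u · r_u = 17,
  F = r_u · r_v = 0,
  G = r_v · r_v = u^2.
Evaluating at (u, v) = (5, -2*pi/3): E = 17, F = 0, G = 25.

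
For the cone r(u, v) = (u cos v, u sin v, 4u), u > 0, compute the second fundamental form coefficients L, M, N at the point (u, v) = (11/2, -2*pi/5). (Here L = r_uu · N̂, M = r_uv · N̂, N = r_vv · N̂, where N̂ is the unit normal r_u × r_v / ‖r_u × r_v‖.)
L = 0;  M = 0;  N = 22*sqrt(17)/17

Compute the unit normal N̂(u, v) = (-4*sqrt(17)*u*cos(v)/(17*Abs(u)), -4*sqrt(17)*u*sin(v)/(17*Abs(u)), sqrt(17)*u/(17*Abs(u))), and the second partials r_uu, r_uv, r_vv. Take dot products:
  L(u, v) = r_uu · N̂ = 0,
  M(u, v) = r_uv · N̂ = 0,
  N(u, v) = r_vv · N̂ = 4*sqrt(17)*u^2/(17*Abs(u)).
Evaluating at (u, v) = (11/2, -2*pi/5):
  L = 0, M = 0, N = 22*sqrt(17)/17.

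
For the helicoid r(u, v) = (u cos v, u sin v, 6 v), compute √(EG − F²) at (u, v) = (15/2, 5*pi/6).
√(EG − F²)|_{(15/2, 5*pi/6)} = 3*sqrt(41)/2

E = 1, F = 0, G = u^2 + 36; EG − F² = u^2 + 36; √(EG − F²) = sqrt(u^2 + 36). At the given point: 3*sqrt(41)/2.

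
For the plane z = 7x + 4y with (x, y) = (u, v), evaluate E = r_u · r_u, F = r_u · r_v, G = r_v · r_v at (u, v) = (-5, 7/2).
E = 50;  F = 28;  G = 17

Partials: r_u = (1, 0, 7), r_v = (0, 1, 4). As functions of (u, v):
  E = r_u · r_u = 50,
  F = r_u · r_v = 28,
  G = r_v · r_v = 17.
Evaluating at (u, v) = (-5, 7/2): E = 50, F = 28, G = 17.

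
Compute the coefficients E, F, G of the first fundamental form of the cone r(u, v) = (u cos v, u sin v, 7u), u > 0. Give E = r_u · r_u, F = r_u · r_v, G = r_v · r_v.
E = 50;  F = 0;  G = u^2

Compute partials: r_u = (cos(v), sin(v), 7), r_v = (-u*sin(v), u*cos(v), 0). Then
  E = r_u · r_u = 50,
  F = r_u · r_v = 0,
  G = r_v · r_v = u^2.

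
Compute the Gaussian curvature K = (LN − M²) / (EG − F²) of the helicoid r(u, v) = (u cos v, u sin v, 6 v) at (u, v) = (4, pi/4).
K = -9/676

Coefficients of the first fundamental form: E = 1, F = 0, G = u^2 + 36.
Coefficients of the second fundamental form: L = 0, M = -6/sqrt(u^2 + 36), N = 0.
Assemble K = (LN − M²)/(EG − F²) = -36/(u^2 + 36)^2. At (u, v) = (4, pi/4): K = -9/676.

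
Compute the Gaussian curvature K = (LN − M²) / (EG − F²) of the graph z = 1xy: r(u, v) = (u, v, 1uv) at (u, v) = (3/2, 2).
K = -16/841

Coefficients of the first fundamental form: E = v^2 + 1, F = u*v, G = u^2 + 1.
Coefficients of the second fundamental form: L = 0, M = 1/sqrt(u^2 + v^2 + 1), N = 0.
Assemble K = (LN − M²)/(EG − F²) = 1/((u^2*v^2 - (u^2 + 1)*(v^2 + 1))*(u^2 + v^2 + 1)). At (u, v) = (3/2, 2): K = -16/841.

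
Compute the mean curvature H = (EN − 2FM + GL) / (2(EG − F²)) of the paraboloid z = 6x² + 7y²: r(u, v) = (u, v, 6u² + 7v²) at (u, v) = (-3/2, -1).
H = 3457*sqrt(521)/271441

With E = 144*u^2 + 1, F = 168*u*v, G = 196*v^2 + 1, L = 12/sqrt(144*u^2 + 196*v^2 + 1), M = 0, N = 14/sqrt(144*u^2 + 196*v^2 + 1), assemble
  H = (EN − 2FM + GL) / (2(EG − F²)) = (1008*u^2 + 1176*v^2 + 13)/(144*u^2 + 196*v^2 + 1)^(3/2).
At (u, v) = (-3/2, -1): H = 3457*sqrt(521)/271441.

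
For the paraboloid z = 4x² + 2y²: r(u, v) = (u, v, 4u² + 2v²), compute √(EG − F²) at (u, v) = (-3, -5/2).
√(EG − F²)|_{(-3, -5/2)} = sqrt(677)

E = 64*u^2 + 1, F = 32*u*v, G = 16*v^2 + 1; EG − F² = 64*u^2 + 16*v^2 + 1; √(EG − F²) = sqrt(64*u^2 + 16*v^2 + 1). At the given point: sqrt(677).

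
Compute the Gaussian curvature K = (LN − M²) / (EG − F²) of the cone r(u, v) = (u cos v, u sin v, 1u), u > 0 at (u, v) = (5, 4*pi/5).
K = 0

Coefficients of the first fundamental form: E = 2, F = 0, G = u^2.
Coefficients of the second fundamental form: L = 0, M = 0, N = sqrt(2)*u^2/(2*Abs(u)).
Assemble K = (LN − M²)/(EG − F²) = 0. At (u, v) = (5, 4*pi/5): K = 0.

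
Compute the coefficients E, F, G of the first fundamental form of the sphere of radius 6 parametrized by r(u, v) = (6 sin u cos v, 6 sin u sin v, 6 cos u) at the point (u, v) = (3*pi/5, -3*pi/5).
E = 36;  F = 0;  G = 9*sqrt(5)/2 + 45/2

Partials: r_u = (6*cos(u)*cos(v), 6*sin(v)*cos(u), -6*sin(u)), r_v = (-6*sin(u)*sin(v), 6*sin(u)*cos(v), 0). As functions of (u, v):
  E = r_u · r_u = 36,
  F = r_u · r_v = 0,
  G = r_v · r_v = 36*sin(u)^2.
Evaluating at (u, v) = (3*pi/5, -3*pi/5): E = 36, F = 0, G = 9*sqrt(5)/2 + 45/2.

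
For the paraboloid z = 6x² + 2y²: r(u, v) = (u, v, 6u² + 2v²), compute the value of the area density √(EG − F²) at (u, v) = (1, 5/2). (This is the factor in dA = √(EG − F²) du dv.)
√(EG − F²)|_{(1, 5/2)} = 7*sqrt(5)

E = 144*u^2 + 1, F = 48*u*v, G = 16*v^2 + 1, so EG − F² = 144*u^2 + 16*v^2 + 1. Taking the positive square root: √(EG − F²) = sqrt(144*u^2 + 16*v^2 + 1). At (u, v) = (1, 5/2): 7*sqrt(5).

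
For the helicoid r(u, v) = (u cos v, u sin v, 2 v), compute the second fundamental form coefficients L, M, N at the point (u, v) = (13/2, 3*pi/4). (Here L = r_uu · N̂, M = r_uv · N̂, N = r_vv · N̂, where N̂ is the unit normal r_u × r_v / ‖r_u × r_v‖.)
L = 0;  M = -4*sqrt(185)/185;  N = 0

Compute the unit normal N̂(u, v) = (2*sin(v)/sqrt(u^2 + 4), -2*cos(v)/sqrt(u^2 + 4), u/sqrt(u^2 + 4)), and the second partials r_uu, r_uv, r_vv. Take dot products:
  L(u, v) = r_uu · N̂ = 0,
  M(u, v) = r_uv · N̂ = -2/sqrt(u^2 + 4),
  N(u, v) = r_vv · N̂ = 0.
Evaluating at (u, v) = (13/2, 3*pi/4):
  L = 0, M = -4*sqrt(185)/185, N = 0.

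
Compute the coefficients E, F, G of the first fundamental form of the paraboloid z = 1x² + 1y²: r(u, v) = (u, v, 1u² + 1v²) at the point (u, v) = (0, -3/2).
E = 1;  F = 0;  G = 10

Partials: r_u = (1, 0, 2*u), r_v = (0, 1, 2*v). As functions of (u, v):
  E = r_u · r_u = 4*u^2 + 1,
  F = r_u · r_v = 4*u*v,
  G = r_v · r_v = 4*v^2 + 1.
Evaluating at (u, v) = (0, -3/2): E = 1, F = 0, G = 10.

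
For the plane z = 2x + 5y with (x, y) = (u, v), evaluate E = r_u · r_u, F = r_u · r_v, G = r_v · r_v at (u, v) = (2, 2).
E = 5;  F = 10;  G = 26

Partials: r_u = (1, 0, 2), r_v = (0, 1, 5). As functions of (u, v):
  E = r_u · r_u = 5,
  F = r_u · r_v = 10,
  G = r_v · r_v = 26.
Evaluating at (u, v) = (2, 2): E = 5, F = 10, G = 26.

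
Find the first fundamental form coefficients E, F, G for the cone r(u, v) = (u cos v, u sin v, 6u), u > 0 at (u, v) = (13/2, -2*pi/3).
E = 37;  F = 0;  G = 169/4

Partials: r_u = (cos(v), sin(v), 6), r_v = (-u*sin(v), u*cos(v), 0). As functions of (u, v):
  E = r_u · r_u = 37,
  F = r_u · r_v = 0,
  G = r_v · r_v = u^2.
Evaluating at (u, v) = (13/2, -2*pi/3): E = 37, F = 0, G = 169/4.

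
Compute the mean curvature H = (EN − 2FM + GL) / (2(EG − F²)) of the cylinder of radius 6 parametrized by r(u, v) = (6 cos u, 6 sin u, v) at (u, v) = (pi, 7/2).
H = -1/12

With E = 36, F = 0, G = 1, L = -6, M = 0, N = 0, assemble
  H = (EN − 2FM + GL) / (2(EG − F²)) = -1/12.
At (u, v) = (pi, 7/2): H = -1/12.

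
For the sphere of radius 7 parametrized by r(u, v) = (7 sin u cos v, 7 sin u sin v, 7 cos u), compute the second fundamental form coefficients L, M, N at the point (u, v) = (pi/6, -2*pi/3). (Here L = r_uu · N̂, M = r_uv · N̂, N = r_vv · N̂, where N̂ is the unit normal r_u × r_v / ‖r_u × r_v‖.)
L = -7;  M = 0;  N = -7/4

Compute the unit normal N̂(u, v) = (sin(u)^2*cos(v)/Abs(sin(u)), sin(u)^2*sin(v)/Abs(sin(u)), sin(2*u)/(2*Abs(sin(u)))), and the second partials r_uu, r_uv, r_vv. Take dot products:
  L(u, v) = r_uu · N̂ = -7*sin(u)/Abs(sin(u)),
  M(u, v) = r_uv · N̂ = 0,
  N(u, v) = r_vv · N̂ = -7*sin(u)^3/Abs(sin(u)).
Evaluating at (u, v) = (pi/6, -2*pi/3):
  L = -7, M = 0, N = -7/4.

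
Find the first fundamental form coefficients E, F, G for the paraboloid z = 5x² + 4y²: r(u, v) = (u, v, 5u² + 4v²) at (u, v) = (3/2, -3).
E = 226;  F = -360;  G = 577

Partials: r_u = (1, 0, 10*u), r_v = (0, 1, 8*v). As functions of (u, v):
  E = r_u · r_u = 100*u^2 + 1,
  F = r_u · r_v = 80*u*v,
  G = r_v · r_v = 64*v^2 + 1.
Evaluating at (u, v) = (3/2, -3): E = 226, F = -360, G = 577.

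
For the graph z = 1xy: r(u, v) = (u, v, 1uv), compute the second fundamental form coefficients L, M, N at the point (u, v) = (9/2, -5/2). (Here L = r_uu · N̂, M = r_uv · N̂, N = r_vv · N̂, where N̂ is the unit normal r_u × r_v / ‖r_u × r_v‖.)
L = 0;  M = sqrt(110)/55;  N = 0

Compute the unit normal N̂(u, v) = (-v/sqrt(u^2 + v^2 + 1), -u/sqrt(u^2 + v^2 + 1), 1/sqrt(u^2 + v^2 + 1)), and the second partials r_uu, r_uv, r_vv. Take dot products:
  L(u, v) = r_uu · N̂ = 0,
  M(u, v) = r_uv · N̂ = 1/sqrt(u^2 + v^2 + 1),
  N(u, v) = r_vv · N̂ = 0.
Evaluating at (u, v) = (9/2, -5/2):
  L = 0, M = sqrt(110)/55, N = 0.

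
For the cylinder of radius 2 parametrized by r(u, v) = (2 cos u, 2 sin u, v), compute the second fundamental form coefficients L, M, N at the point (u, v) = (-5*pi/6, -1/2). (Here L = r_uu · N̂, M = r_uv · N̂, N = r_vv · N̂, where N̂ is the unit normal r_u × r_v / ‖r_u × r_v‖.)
L = -2;  M = 0;  N = 0

Compute the unit normal N̂(u, v) = (cos(u), sin(u), 0), and the second partials r_uu, r_uv, r_vv. Take dot products:
  L(u, v) = r_uu · N̂ = -2,
  M(u, v) = r_uv · N̂ = 0,
  N(u, v) = r_vv · N̂ = 0.
Evaluating at (u, v) = (-5*pi/6, -1/2):
  L = -2, M = 0, N = 0.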